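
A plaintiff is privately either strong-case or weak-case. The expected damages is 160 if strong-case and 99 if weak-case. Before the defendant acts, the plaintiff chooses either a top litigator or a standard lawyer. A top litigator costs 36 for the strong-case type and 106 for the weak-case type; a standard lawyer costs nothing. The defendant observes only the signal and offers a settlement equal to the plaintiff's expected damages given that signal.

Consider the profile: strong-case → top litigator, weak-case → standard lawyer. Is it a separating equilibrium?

Yes

Under separation the defendant infers type exactly: top litigator → strong-case (pays 160), standard lawyer → weak-case (pays 99).
Strong-case: top litigator gives 160 − 36 = 124; standard lawyer gives 99 − 0 = 99. No deviation. ✓
Weak-case: standard lawyer gives 99 − 0 = 99; top litigator gives 160 − 106 = 54. No deviation. ✓
Neither type gains from mimicking the other.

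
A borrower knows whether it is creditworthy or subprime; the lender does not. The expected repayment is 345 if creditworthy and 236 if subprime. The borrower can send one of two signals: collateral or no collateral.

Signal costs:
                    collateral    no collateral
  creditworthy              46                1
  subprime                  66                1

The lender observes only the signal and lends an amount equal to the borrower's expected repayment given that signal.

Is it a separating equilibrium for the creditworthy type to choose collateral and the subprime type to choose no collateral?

No

If types separate, collateral earns payment 345 and no collateral earns 236.
Creditworthy: collateral gives 345 − 46 = 299; no collateral gives 236 − 1 = 235. No deviation. ✓
Subprime: no collateral gives 236 − 1 = 235; collateral gives 345 − 66 = 279. Would deviate. ✗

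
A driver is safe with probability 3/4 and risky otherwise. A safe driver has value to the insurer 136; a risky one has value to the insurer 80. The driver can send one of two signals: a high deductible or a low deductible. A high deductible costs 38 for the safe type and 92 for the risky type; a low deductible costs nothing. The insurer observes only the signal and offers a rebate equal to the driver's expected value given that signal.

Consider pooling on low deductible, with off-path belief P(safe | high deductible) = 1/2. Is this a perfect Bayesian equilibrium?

At the pooled signal (low deductible) the insurer holds the prior 3/4 and pays 3/4·136 + 1/4·80 = 122. Off-path (high deductible) belief 1/2 gives 1/2·136 + 1/2·80 = 108.
Safe: low deductible gives 122 − 0 = 122; high deductible gives 108 − 38 = 70. Stays. ✓
Risky: low deductible gives 122 − 0 = 122; high deductible gives 108 − 92 = 16. Stays. ✓

Yes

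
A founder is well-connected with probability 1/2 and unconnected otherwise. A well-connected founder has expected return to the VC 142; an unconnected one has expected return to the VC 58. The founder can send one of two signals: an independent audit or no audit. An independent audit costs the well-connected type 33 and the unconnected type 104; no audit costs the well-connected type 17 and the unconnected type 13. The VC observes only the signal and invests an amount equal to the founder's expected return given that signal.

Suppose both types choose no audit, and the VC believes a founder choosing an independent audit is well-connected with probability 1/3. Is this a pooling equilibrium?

At the pooled signal (no audit) the VC holds the prior 1/2 and pays 1/2·142 + 1/2·58 = 100. Off-path (audit) belief 1/3 gives 1/3·142 + 2/3·58 = 86.
Well-connected: no audit gives 100 − 17 = 83; audit gives 86 − 33 = 53. Stays. ✓
Unconnected: no audit gives 100 − 13 = 87; audit gives 86 − 104 = -18. Stays. ✓

Yes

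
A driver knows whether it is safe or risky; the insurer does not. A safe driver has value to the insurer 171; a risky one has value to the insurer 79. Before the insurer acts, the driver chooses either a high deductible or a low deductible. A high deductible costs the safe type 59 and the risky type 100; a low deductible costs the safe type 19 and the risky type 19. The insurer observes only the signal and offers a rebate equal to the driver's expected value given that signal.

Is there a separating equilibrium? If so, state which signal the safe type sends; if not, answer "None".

None

Try safe → high deductible, risky → low deductible:
  If types separate, high deductible earns payment 171 and low deductible earns 79.
  Safe: high deductible gives 171 − 59 = 112; low deductible gives 79 − 19 = 60. No deviation. ✓
  Risky: low deductible gives 79 − 19 = 60; high deductible gives 171 − 100 = 71. Would deviate. ✗
Try safe → low deductible, risky → high deductible:
  If types separate, low deductible earns payment 171 and high deductible earns 79.
  Safe: low deductible gives 171 − 19 = 152; high deductible gives 79 − 59 = 20. No deviation. ✓
  Risky: high deductible gives 79 − 100 = -21; low deductible gives 171 − 19 = 152. Would deviate. ✗
Neither assignment is incentive-compatible.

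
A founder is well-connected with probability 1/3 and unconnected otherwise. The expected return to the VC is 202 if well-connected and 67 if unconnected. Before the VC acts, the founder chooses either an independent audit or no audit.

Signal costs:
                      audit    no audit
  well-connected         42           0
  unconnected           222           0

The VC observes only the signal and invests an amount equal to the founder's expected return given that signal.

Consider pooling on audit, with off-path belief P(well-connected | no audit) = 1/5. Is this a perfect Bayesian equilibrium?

No

At the pooled signal (audit) the VC holds the prior 1/3 and pays 1/3·202 + 2/3·67 = 112. Off-path (no audit) belief 1/5 gives 1/5·202 + 4/5·67 = 94.
Well-connected: audit gives 112 − 42 = 70; no audit gives 94 − 0 = 94. Deviates. ✗
Unconnected: audit gives 112 − 222 = -110; no audit gives 94 − 0 = 94. Deviates. ✗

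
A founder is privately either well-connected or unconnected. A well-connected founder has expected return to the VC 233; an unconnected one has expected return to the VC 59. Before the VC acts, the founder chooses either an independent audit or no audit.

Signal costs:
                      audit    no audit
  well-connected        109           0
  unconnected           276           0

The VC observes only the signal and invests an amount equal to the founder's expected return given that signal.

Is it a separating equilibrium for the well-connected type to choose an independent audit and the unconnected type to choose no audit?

If types separate, audit earns payment 233 and no audit earns 59.
Well-connected: audit gives 233 − 109 = 124; no audit gives 59 − 0 = 59. No deviation. ✓
Unconnected: no audit gives 59 − 0 = 59; audit gives 233 − 276 = -43. No deviation. ✓
Neither type gains from mimicking the other.

Yes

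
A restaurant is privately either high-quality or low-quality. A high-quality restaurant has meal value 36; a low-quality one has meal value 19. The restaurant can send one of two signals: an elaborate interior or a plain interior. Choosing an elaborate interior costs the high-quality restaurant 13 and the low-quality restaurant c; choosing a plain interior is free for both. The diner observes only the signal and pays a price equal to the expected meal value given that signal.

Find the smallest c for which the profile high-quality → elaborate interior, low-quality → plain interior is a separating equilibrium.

17

Under separation: elaborate interior → high-quality (pays 36); plain interior → low-quality (pays 19).
High-quality: 36 − 13 = 23 ≥ 19 − 0 = 19. Holds regardless of c. ✓
Low-quality: 19 − 0 ≥ 36 − c, so c ≥ 36 − 19 = 17.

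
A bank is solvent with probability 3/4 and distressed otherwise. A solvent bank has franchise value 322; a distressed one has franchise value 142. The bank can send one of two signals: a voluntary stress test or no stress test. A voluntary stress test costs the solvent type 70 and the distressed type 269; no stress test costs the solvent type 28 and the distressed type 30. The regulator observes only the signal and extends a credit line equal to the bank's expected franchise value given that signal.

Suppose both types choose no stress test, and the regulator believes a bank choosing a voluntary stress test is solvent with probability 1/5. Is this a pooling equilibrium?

Yes

On the equilibrium path (no stress test) the regulator holds the prior 3/4 and pays 3/4·322 + 1/4·142 = 277. Off-path (stress test) belief 1/5 gives 1/5·322 + 4/5·142 = 178.
Solvent: no stress test gives 277 − 28 = 249; stress test gives 178 − 70 = 108. Stays. ✓
Distressed: no stress test gives 277 − 30 = 247; stress test gives 178 − 269 = -91. Stays. ✓
Beliefs are Bayes-consistent on-path and both types best-respond.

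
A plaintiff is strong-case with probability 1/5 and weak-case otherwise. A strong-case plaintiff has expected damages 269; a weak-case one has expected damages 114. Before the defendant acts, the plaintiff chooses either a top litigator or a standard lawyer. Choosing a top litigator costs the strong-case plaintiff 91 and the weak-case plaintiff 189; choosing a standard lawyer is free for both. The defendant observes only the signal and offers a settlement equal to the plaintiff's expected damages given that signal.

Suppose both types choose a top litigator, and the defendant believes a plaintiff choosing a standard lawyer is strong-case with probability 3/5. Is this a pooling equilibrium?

At the pooled signal (top litigator) the defendant holds the prior 1/5 and pays 1/5·269 + 4/5·114 = 145. Off-path (standard lawyer) belief 3/5 gives 3/5·269 + 2/5·114 = 207.
Strong-case: top litigator gives 145 − 91 = 54; standard lawyer gives 207 − 0 = 207. Deviates. ✗
Weak-case: top litigator gives 145 − 189 = -44; standard lawyer gives 207 − 0 = 207. Deviates. ✗

No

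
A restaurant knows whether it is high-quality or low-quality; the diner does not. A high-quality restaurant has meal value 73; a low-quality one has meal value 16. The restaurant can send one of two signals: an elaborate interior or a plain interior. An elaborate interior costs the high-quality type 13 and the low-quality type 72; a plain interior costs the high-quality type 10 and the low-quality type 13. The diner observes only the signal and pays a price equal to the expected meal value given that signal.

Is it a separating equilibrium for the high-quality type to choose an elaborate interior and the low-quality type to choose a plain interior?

If types separate, elaborate interior earns payment 73 and plain interior earns 16.
High-quality: elaborate interior gives 73 − 13 = 60; plain interior gives 16 − 10 = 6. No deviation. ✓
Low-quality: plain interior gives 16 − 13 = 3; elaborate interior gives 73 − 72 = 1. No deviation. ✓
Neither type gains from mimicking the other.

Yes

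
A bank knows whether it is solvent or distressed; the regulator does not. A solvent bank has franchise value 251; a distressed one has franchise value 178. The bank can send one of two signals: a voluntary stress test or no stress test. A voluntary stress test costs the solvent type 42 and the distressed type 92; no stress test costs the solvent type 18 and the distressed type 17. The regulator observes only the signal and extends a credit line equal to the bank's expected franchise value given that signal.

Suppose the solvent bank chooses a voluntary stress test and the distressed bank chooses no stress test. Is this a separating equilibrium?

Yes

If types separate, stress test earns payment 251 and no stress test earns 178.
Solvent: stress test gives 251 − 42 = 209; no stress test gives 178 − 18 = 160. No deviation. ✓
Distressed: no stress test gives 178 − 17 = 161; stress test gives 251 − 92 = 159. No deviation. ✓
Both incentive constraints hold.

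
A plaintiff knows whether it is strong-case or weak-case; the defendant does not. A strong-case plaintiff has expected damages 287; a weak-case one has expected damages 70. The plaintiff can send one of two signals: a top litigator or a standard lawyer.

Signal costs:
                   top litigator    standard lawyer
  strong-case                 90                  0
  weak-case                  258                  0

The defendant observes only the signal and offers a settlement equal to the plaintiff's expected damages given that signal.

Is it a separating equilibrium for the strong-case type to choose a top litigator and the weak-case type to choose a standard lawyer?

If types separate, top litigator earns payment 287 and standard lawyer earns 70.
Strong-case: top litigator gives 287 − 90 = 197; standard lawyer gives 70 − 0 = 70. No deviation. ✓
Weak-case: standard lawyer gives 70 − 0 = 70; top litigator gives 287 − 258 = 29. No deviation. ✓
Neither type gains from mimicking the other.

Yes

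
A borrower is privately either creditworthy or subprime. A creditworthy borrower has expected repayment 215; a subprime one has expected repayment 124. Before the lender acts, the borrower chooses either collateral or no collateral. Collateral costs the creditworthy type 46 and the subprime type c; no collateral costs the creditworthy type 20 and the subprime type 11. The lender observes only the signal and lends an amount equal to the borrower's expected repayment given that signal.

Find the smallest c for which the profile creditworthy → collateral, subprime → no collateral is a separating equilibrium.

102

Under separation: collateral → creditworthy (pays 215); no collateral → subprime (pays 124).
Creditworthy: 215 − 46 = 169 ≥ 124 − 20 = 104. Holds regardless of c. ✓
Subprime: 124 − 11 ≥ 215 − c, so c ≥ 215 − 113 = 102.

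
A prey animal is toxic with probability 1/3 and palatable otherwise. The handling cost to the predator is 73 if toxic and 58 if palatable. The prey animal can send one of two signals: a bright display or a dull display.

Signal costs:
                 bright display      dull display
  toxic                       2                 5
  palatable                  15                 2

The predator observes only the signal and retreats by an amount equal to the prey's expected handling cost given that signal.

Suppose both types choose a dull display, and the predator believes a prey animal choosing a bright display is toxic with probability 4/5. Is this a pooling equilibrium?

No

At the pooled signal (dull display) the predator holds the prior 1/3 and pays 1/3·73 + 2/3·58 = 63. Off-path (bright display) belief 4/5 gives 4/5·73 + 1/5·58 = 70.
Toxic: dull display gives 63 − 5 = 58; bright display gives 70 − 2 = 68. Deviates. ✗
Palatable: dull display gives 63 − 2 = 61; bright display gives 70 − 15 = 55. Stays. ✓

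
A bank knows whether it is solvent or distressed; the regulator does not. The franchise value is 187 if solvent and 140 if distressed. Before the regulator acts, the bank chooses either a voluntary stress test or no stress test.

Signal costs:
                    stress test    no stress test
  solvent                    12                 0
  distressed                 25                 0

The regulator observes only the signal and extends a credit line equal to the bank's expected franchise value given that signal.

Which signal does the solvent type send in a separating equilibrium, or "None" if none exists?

Try solvent → stress test, distressed → no stress test:
  If types separate, stress test earns payment 187 and no stress test earns 140.
  Solvent: stress test gives 187 − 12 = 175; no stress test gives 140 − 0 = 140. No deviation. ✓
  Distressed: no stress test gives 140 − 0 = 140; stress test gives 187 − 25 = 162. Would deviate. ✗
Try solvent → no stress test, distressed → stress test:
  If types separate, no stress test earns payment 187 and stress test earns 140.
  Solvent: no stress test gives 187 − 0 = 187; stress test gives 140 − 12 = 128. No deviation. ✓
  Distressed: stress test gives 140 − 25 = 115; no stress test gives 187 − 0 = 187. Would deviate. ✗
Neither assignment is incentive-compatible.

None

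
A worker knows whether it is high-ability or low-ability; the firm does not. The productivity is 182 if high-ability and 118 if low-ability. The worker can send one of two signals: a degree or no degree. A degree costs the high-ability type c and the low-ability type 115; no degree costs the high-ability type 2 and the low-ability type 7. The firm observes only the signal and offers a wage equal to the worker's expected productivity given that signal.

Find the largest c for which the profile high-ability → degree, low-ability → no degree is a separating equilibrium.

66

Under separation: degree → high-ability (pays 182); no degree → low-ability (pays 118).
Low-ability: 118 − 7 = 111 ≥ 182 − 115 = 67. Holds regardless of c. ✓
High-ability: 182 − c ≥ 118 − 2, so c ≤ 182 − 116 = 66.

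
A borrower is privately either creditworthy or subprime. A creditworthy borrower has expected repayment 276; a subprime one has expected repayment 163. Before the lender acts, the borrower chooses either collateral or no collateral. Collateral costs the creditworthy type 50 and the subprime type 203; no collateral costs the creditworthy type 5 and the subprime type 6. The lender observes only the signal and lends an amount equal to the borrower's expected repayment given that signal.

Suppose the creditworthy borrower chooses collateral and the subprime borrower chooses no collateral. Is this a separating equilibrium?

Yes

If types separate, collateral earns payment 276 and no collateral earns 163.
Creditworthy: collateral gives 276 − 50 = 226; no collateral gives 163 − 5 = 158. No deviation. ✓
Subprime: no collateral gives 163 − 6 = 157; collateral gives 276 − 203 = 73. No deviation. ✓
Both incentive constraints hold.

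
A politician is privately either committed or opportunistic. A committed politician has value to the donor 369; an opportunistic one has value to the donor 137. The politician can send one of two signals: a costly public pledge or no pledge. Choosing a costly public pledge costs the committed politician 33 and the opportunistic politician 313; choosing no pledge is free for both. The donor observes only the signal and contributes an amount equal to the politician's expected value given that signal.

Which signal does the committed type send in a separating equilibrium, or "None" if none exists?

pledge

Try committed → pledge, opportunistic → no pledge:
  If types separate, pledge earns payment 369 and no pledge earns 137.
  Committed: pledge gives 369 − 33 = 336; no pledge gives 137 − 0 = 137. No deviation. ✓
  Opportunistic: no pledge gives 137 − 0 = 137; pledge gives 369 − 313 = 56. No deviation. ✓
Both hold — the committed type sends pledge.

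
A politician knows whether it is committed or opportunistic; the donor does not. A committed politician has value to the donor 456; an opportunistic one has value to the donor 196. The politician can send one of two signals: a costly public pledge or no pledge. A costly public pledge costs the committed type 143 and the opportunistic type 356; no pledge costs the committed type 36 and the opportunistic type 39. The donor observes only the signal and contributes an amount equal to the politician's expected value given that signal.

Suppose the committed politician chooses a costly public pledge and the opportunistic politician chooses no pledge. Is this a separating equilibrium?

If types separate, pledge earns payment 456 and no pledge earns 196.
Committed: pledge gives 456 − 143 = 313; no pledge gives 196 − 36 = 160. No deviation. ✓
Opportunistic: no pledge gives 196 − 39 = 157; pledge gives 456 − 356 = 100. No deviation. ✓
Neither type gains from mimicking the other.

Yes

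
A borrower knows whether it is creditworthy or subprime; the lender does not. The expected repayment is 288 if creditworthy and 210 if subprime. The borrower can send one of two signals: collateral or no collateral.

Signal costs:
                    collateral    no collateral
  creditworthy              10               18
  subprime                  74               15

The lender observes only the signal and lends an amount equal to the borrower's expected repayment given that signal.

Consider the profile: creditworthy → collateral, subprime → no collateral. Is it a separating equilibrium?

No

If types separate, collateral earns payment 288 and no collateral earns 210.
Creditworthy: collateral gives 288 − 10 = 278; no collateral gives 210 − 18 = 192. No deviation. ✓
Subprime: no collateral gives 210 − 15 = 195; collateral gives 288 − 74 = 214. Would deviate. ✗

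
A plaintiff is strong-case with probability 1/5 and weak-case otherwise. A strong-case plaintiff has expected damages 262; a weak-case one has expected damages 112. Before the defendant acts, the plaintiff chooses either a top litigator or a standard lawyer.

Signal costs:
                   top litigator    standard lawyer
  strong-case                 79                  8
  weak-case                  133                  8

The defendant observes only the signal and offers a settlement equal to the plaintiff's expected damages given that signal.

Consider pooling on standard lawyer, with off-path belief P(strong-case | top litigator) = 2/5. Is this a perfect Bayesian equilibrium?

Yes

At the pooled signal (standard lawyer) the defendant holds the prior 1/5 and pays 1/5·262 + 4/5·112 = 142. Off-path (top litigator) belief 2/5 gives 2/5·262 + 3/5·112 = 172.
Strong-case: standard lawyer gives 142 − 8 = 134; top litigator gives 172 − 79 = 93. Stays. ✓
Weak-case: standard lawyer gives 142 − 8 = 134; top litigator gives 172 − 133 = 39. Stays. ✓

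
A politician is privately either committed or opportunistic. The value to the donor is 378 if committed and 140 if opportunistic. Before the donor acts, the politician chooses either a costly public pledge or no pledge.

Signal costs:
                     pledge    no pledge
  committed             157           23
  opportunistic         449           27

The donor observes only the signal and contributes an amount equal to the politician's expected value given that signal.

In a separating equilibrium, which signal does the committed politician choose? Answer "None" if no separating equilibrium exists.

pledge

Try committed → pledge, opportunistic → no pledge:
  If types separate, pledge earns payment 378 and no pledge earns 140.
  Committed: pledge gives 378 − 157 = 221; no pledge gives 140 − 23 = 117. No deviation. ✓
  Opportunistic: no pledge gives 140 − 27 = 113; pledge gives 378 − 449 = -71. No deviation. ✓
Both hold — the committed type sends pledge.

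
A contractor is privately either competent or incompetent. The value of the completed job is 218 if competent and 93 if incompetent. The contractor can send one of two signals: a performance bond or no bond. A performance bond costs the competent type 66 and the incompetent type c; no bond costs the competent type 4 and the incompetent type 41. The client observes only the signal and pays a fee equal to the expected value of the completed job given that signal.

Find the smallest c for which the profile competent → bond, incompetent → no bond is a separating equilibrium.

166

Under separation: bond → competent (pays 218); no bond → incompetent (pays 93).
Competent: 218 − 66 = 152 ≥ 93 − 4 = 89. Holds regardless of c. ✓
Incompetent: 93 − 41 ≥ 218 − c, so c ≥ 218 − 52 = 166.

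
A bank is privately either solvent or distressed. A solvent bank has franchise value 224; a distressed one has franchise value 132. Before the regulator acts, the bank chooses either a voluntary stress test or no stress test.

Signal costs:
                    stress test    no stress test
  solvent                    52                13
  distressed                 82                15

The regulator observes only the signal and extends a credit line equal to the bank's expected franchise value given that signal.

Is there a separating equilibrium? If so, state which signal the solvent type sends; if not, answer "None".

None

Try solvent → stress test, distressed → no stress test:
  If types separate, stress test earns payment 224 and no stress test earns 132.
  Solvent: stress test gives 224 − 52 = 172; no stress test gives 132 − 13 = 119. No deviation. ✓
  Distressed: no stress test gives 132 − 15 = 117; stress test gives 224 − 82 = 142. Would deviate. ✗
Try solvent → no stress test, distressed → stress test:
  If types separate, no stress test earns payment 224 and stress test earns 132.
  Solvent: no stress test gives 224 − 13 = 211; stress test gives 132 − 52 = 80. No deviation. ✓
  Distressed: stress test gives 132 − 82 = 50; no stress test gives 224 − 15 = 209. Would deviate. ✗
Neither assignment is incentive-compatible.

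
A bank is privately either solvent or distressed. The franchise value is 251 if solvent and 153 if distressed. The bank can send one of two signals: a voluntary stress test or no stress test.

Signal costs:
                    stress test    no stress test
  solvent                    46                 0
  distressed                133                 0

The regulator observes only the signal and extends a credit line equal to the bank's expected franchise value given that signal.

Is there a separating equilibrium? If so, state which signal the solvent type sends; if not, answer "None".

Try solvent → stress test, distressed → no stress test:
  Under separation the regulator infers type exactly: stress test → solvent (pays 251), no stress test → distressed (pays 153).
  Solvent: stress test gives 251 − 46 = 205; no stress test gives 153 − 0 = 153. No deviation. ✓
  Distressed: no stress test gives 153 − 0 = 153; stress test gives 251 − 133 = 118. No deviation. ✓
Both hold — the solvent type sends stress test.

stress test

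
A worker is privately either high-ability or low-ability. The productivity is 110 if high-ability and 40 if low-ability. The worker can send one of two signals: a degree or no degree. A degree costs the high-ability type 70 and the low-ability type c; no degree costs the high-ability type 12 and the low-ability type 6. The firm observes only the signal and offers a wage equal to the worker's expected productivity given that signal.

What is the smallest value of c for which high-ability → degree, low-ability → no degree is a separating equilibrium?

Under separation: degree → high-ability (pays 110); no degree → low-ability (pays 40).
High-ability: 110 − 70 = 40 ≥ 40 − 12 = 28. Holds regardless of c. ✓
Low-ability: 40 − 6 ≥ 110 − c, so c ≥ 110 − 34 = 76.

76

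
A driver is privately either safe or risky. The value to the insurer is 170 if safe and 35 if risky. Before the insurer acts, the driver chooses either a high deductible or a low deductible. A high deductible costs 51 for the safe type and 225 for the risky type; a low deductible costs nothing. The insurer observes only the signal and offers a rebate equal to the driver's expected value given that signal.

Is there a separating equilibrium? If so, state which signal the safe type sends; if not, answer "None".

Try safe → high deductible, risky → low deductible:
  Under separation the insurer infers type exactly: high deductible → safe (pays 170), low deductible → risky (pays 35).
  Safe: high deductible gives 170 − 51 = 119; low deductible gives 35 − 0 = 35. No deviation. ✓
  Risky: low deductible gives 35 − 0 = 35; high deductible gives 170 − 225 = -55. No deviation. ✓
Both hold — the safe type sends high deductible.

high deductible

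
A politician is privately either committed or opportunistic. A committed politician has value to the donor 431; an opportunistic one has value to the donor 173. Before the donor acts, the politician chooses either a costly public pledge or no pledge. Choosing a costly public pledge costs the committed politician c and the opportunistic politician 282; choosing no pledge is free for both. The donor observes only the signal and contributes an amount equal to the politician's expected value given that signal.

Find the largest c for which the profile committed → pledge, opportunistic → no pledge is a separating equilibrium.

Under separation: pledge → committed (pays 431); no pledge → opportunistic (pays 173).
Opportunistic: 173 − 0 = 173 ≥ 431 − 282 = 149. Holds regardless of c. ✓
Committed: 431 − c ≥ 173 − 0, so c ≤ 431 − 173 = 258.

258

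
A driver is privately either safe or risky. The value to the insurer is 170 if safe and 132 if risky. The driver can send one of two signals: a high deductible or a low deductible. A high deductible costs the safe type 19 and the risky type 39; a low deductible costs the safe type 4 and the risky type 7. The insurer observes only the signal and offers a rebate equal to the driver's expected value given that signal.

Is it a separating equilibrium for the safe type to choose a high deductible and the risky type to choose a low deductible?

No

Under separation the insurer infers type exactly: high deductible → safe (pays 170), low deductible → risky (pays 132).
Safe: high deductible gives 170 − 19 = 151; low deductible gives 132 − 4 = 128. No deviation. ✓
Risky: low deductible gives 132 − 7 = 125; high deductible gives 170 − 39 = 131. Would deviate. ✗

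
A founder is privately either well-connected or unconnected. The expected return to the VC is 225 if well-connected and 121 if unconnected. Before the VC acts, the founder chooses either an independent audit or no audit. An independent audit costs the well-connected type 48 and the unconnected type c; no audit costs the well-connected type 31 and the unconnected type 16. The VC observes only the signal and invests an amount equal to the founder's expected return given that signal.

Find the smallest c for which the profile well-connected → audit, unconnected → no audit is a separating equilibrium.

120

Under separation: audit → well-connected (pays 225); no audit → unconnected (pays 121).
Well-connected: 225 − 48 = 177 ≥ 121 − 31 = 90. Holds regardless of c. ✓
Unconnected: 121 − 16 ≥ 225 − c, so c ≥ 225 − 105 = 120.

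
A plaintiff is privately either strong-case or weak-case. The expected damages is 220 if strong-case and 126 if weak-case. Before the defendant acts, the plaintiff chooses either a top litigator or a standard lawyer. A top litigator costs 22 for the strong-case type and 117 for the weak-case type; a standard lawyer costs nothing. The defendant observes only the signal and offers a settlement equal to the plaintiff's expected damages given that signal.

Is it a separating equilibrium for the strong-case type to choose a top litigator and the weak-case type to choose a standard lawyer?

If types separate, top litigator earns payment 220 and standard lawyer earns 126.
Strong-case: top litigator gives 220 − 22 = 198; standard lawyer gives 126 − 0 = 126. No deviation. ✓
Weak-case: standard lawyer gives 126 − 0 = 126; top litigator gives 220 − 117 = 103. No deviation. ✓
Both incentive constraints hold.

Yes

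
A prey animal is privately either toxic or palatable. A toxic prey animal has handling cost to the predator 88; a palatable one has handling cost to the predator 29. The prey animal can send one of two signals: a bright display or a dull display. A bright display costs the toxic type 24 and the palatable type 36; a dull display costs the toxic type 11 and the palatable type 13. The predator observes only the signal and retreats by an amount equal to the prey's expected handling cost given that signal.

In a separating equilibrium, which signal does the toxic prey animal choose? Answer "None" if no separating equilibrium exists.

None

Try toxic → bright display, palatable → dull display:
  If types separate, bright display earns payment 88 and dull display earns 29.
  Toxic: bright display gives 88 − 24 = 64; dull display gives 29 − 11 = 18. No deviation. ✓
  Palatable: dull display gives 29 − 13 = 16; bright display gives 88 − 36 = 52. Would deviate. ✗
Try toxic → dull display, palatable → bright display:
  If types separate, dull display earns payment 88 and bright display earns 29.
  Toxic: dull display gives 88 − 11 = 77; bright display gives 29 − 24 = 5. No deviation. ✓
  Palatable: bright display gives 29 − 36 = -7; dull display gives 88 − 13 = 75. Would deviate. ✗
Neither assignment is incentive-compatible.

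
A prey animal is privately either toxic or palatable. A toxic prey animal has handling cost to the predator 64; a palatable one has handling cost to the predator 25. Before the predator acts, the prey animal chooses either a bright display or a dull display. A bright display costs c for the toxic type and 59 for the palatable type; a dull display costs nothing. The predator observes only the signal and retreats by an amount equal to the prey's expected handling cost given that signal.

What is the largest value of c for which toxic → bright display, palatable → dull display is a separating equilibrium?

39

Under separation: bright display → toxic (pays 64); dull display → palatable (pays 25).
Palatable: 25 − 0 = 25 ≥ 64 − 59 = 5. Holds regardless of c. ✓
Toxic: 64 − c ≥ 25 − 0, so c ≤ 64 − 25 = 39.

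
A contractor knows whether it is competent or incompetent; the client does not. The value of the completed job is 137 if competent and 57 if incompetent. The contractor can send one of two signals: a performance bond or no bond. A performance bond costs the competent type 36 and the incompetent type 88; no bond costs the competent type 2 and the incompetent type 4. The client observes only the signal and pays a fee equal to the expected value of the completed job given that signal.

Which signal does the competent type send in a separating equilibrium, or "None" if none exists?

bond

Try competent → bond, incompetent → no bond:
  Under separation the client infers type exactly: bond → competent (pays 137), no bond → incompetent (pays 57).
  Competent: bond gives 137 − 36 = 101; no bond gives 57 − 2 = 55. No deviation. ✓
  Incompetent: no bond gives 57 − 4 = 53; bond gives 137 − 88 = 49. No deviation. ✓
Both hold — the competent type sends bond.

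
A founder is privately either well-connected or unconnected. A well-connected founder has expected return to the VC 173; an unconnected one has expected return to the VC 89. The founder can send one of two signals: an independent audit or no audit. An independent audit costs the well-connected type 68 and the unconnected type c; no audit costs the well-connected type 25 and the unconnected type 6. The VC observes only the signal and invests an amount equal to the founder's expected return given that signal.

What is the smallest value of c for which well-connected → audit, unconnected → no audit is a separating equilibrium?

90

Under separation: audit → well-connected (pays 173); no audit → unconnected (pays 89).
Well-connected: 173 − 68 = 105 ≥ 89 − 25 = 64. Holds regardless of c. ✓
Unconnected: 89 − 6 ≥ 173 − c, so c ≥ 173 − 83 = 90.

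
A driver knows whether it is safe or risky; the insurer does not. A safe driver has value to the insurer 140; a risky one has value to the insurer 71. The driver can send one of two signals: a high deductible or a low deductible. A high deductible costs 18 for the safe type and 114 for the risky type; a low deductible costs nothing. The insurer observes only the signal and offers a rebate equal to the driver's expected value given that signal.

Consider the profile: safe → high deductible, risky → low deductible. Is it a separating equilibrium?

Under separation the insurer infers type exactly: high deductible → safe (pays 140), low deductible → risky (pays 71).
Safe: high deductible gives 140 − 18 = 122; low deductible gives 71 − 0 = 71. No deviation. ✓
Risky: low deductible gives 71 − 0 = 71; high deductible gives 140 − 114 = 26. No deviation. ✓
Both incentive constraints hold.

Yes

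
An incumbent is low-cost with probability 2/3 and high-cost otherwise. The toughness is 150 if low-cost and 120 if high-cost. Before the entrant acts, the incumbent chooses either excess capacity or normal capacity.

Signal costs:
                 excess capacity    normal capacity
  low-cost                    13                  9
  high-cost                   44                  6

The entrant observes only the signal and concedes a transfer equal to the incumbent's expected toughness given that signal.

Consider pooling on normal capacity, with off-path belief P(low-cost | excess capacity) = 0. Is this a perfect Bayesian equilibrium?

At the pooled signal (normal capacity) the entrant holds the prior 2/3 and pays 2/3·150 + 1/3·120 = 140. Off-path (excess capacity) belief 0 gives 0·150 + 1·120 = 120.
Low-cost: normal capacity gives 140 − 9 = 131; excess capacity gives 120 − 13 = 107. Stays. ✓
High-cost: normal capacity gives 140 − 6 = 134; excess capacity gives 120 − 44 = 76. Stays. ✓

Yes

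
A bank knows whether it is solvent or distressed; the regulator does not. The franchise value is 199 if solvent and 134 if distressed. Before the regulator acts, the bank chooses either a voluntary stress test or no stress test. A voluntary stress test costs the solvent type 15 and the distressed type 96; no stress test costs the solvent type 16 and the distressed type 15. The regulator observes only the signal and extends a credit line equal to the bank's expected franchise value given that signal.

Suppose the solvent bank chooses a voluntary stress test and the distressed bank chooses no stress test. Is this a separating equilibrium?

Under separation the regulator infers type exactly: stress test → solvent (pays 199), no stress test → distressed (pays 134).
Solvent: stress test gives 199 − 15 = 184; no stress test gives 134 − 16 = 118. No deviation. ✓
Distressed: no stress test gives 134 − 15 = 119; stress test gives 199 − 96 = 103. No deviation. ✓
Neither type gains from mimicking the other.

Yes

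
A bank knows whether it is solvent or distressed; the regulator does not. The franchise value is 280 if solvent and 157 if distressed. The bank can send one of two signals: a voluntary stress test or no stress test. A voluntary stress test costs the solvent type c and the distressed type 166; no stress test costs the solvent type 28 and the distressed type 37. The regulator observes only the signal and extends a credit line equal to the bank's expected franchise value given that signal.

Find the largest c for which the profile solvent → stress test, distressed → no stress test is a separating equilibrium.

151

Under separation: stress test → solvent (pays 280); no stress test → distressed (pays 157).
Distressed: 157 − 37 = 120 ≥ 280 − 166 = 114. Holds regardless of c. ✓
Solvent: 280 − c ≥ 157 − 28, so c ≤ 280 − 129 = 151.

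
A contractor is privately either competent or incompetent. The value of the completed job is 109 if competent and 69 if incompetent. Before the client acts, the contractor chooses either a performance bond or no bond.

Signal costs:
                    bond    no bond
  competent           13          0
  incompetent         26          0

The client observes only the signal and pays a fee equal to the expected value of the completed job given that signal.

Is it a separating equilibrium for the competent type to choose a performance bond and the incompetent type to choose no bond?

No

If types separate, bond earns payment 109 and no bond earns 69.
Competent: bond gives 109 − 13 = 96; no bond gives 69 − 0 = 69. No deviation. ✓
Incompetent: no bond gives 69 − 0 = 69; bond gives 109 − 26 = 83. Would deviate. ✗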